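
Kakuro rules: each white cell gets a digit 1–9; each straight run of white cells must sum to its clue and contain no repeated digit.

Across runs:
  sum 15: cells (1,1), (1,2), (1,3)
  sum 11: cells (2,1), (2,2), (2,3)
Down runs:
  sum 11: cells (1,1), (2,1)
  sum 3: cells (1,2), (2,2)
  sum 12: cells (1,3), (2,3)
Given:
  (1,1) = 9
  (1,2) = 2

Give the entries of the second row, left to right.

2 1 8

3 in 2 cells must be {1,2}.
(1,3) = 15 − 11 = 4 completes the 15 across.
(2,1) = 11 − 9 = 2 completes the 11 down.
(2,2) = 3 − 2 = 1 completes the 3 down.
(2,3) = 11 − 3 = 8 completes the 11 across.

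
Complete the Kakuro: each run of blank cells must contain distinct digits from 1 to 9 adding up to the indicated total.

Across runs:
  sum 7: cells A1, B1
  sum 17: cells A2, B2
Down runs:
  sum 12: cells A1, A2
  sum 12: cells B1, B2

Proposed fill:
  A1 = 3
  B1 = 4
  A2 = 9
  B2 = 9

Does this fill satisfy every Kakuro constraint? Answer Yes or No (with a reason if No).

No — the across run A2–B2 sums to 18, not 17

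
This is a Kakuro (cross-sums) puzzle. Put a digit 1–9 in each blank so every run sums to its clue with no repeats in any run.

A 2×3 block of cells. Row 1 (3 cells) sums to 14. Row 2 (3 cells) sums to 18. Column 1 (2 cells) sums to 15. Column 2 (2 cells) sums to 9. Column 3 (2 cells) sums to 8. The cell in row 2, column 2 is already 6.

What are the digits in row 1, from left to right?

(1,2) = 9 − 6 = 3 completes the 9 down.
Nothing is forced directly, so branch on (2,3), whose candidates are 3 or 5 or 7. If (2,3) = 5: then (1,3) would have to be in {2,4,5,6,7,9} for the 14 across but in {3} for the 8 down — contradiction. If (2,3) = 7: then (1,3) would have to be in {2,4,5,6,7,9} for the 14 across but in {1} for the 8 down — contradiction. So (2,3) = 3.
(1,3) = 8 − 3 = 5 completes the 8 down.
(2,1) = 18 − 9 = 9 completes the 18 across.
(1,1) = 14 − 8 = 6 completes the 14 across.

6 3 5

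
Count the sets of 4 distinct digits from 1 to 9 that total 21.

11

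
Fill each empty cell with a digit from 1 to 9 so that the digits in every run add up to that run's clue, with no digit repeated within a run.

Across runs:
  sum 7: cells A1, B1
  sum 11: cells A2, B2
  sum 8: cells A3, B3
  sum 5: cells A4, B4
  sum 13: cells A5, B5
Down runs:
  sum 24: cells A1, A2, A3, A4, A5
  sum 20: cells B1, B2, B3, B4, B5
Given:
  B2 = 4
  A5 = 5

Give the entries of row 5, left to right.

5 8

A2 = 11 − 4 = 7 completes the 11 across.
B5 = 13 − 5 = 8 completes the 13 across.
No cell is forced outright now. B4 can only be 1 or 2 (the digits allowed by both its 5 across and its 20 down). If B4 = 2: that forces A4 = 3, A1 = 1, after which B1 would have to be in {6} for the 7 across but in {1,5} for the 20 down — contradiction. So B4 = 1.
A4 = 5 − 1 = 4 completes the 5 across.
No cell is forced outright now. A1 can only be 2 or 6 (the digits allowed by both its 7 across and its 24 down). If A1 = 6: then B1 would have to be in {1} for the 7 across but in {2,5} for the 20 down — contradiction. So A1 = 2.
B1 = 7 − 2 = 5 completes the 7 across.
A3 = 24 − 18 = 6 completes the 24 down.
B3 = 8 − 6 = 2 completes the 8 across.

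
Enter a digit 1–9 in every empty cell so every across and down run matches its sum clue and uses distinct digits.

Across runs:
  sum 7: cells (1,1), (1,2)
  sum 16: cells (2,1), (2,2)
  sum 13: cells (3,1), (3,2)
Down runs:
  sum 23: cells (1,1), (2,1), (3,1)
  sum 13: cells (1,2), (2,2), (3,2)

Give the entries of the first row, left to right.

16 in 2 cells must be {7,9}; 23 in 3 cells must be {6,8,9}.
The 7 across and the 23 down share only 6, so (1,1) = 6.
(1,2) = 7 − 6 = 1 completes the 7 across.
Given what's placed, (2,1) must be 9 to fit the 16 across and 23 down.
(2,2) = 16 − 9 = 7 completes the 16 across.
(3,1) = 23 − 15 = 8 completes the 23 down.
(3,2) = 13 − 8 = 5 completes the 13 across.

6, 1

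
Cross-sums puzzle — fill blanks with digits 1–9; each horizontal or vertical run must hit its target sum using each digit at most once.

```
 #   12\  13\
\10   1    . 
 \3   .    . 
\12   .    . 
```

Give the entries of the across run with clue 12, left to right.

3 in 2 cells must be {1,2}.
R1C2 = 10 − 1 = 9 completes the 10 across.
Given what's placed, R2C1 must be 2 to fit the 3 across and 12 down.
R2C2 = 3 − 2 = 1 completes the 3 across.
R3C1 = 12 − 3 = 9 completes the 12 down.
R3C2 = 12 − 9 = 3 completes the 12 across.

9, 3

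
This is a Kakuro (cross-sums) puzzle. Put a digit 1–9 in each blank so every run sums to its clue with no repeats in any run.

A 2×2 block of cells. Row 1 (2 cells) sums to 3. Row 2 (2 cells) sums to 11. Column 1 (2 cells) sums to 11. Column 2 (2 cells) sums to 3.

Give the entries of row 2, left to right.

9, 2

3 in 2 cells must be {1,2}.
The 3 across and the 11 down share only 2, so (1,1) = 2.
(1,2) = 3 − 2 = 1 completes the 3 across.
(2,1) = 11 − 2 = 9 completes the 11 down.
(2,2) = 11 − 9 = 2 completes the 11 across.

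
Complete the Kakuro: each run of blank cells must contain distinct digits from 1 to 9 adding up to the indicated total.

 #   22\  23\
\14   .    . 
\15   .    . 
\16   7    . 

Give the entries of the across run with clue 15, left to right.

16 in 2 cells must be {7,9}; 23 in 3 cells must be {6,8,9}.
R3C2 = 16 − 7 = 9 completes the 16 across.
No cell is forced outright now. R1C1 can only be 6 or 9 (the digits allowed by both its 14 across and its 22 down). If R1C1 = 9: then R1C2 would have to be in {5} for the 14 across but in {6,8} for the 23 down — contradiction. So R1C1 = 6.
R1C2 = 14 − 6 = 8 completes the 14 across.
R2C1 = 22 − 13 = 9 completes the 22 down.
R2C2 = 15 − 9 = 6 completes the 15 across.

9, 6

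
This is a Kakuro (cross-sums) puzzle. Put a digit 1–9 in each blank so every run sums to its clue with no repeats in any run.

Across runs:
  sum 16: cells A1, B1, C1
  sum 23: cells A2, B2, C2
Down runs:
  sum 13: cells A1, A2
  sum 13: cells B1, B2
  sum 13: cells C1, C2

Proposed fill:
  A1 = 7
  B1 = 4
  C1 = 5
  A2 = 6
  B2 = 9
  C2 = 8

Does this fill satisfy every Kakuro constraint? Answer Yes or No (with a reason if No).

Yes

Across: 7+4+5=16; 6+9+8=23. Down: 7+6=13; 4+9=13; 5+8=13. No digit repeats within any run.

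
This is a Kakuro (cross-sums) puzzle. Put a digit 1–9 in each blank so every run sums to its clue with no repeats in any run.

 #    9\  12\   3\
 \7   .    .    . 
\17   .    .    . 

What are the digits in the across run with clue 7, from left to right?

2 4 1

7 in 3 cells must be {1,2,4}; 3 in 2 cells must be {1,2}.
The 7 across and the 12 down share only 4, so R1C2 = 4.
R2C2 = 12 − 4 = 8 completes the 12 down.
Given what's placed, R2C3 must be 2 to fit the 17 across and 3 down.
R1C3 = 3 − 2 = 1 completes the 3 down.
R2C1 = 17 − 10 = 7 completes the 17 across.
R1C1 = 7 − 5 = 2 completes the 7 across.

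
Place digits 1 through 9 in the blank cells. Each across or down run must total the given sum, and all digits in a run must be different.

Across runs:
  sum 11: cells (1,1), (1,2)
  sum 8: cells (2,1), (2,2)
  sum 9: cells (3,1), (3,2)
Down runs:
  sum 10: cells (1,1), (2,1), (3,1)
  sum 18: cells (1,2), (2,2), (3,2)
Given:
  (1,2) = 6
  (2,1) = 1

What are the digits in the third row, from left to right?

(1,1) = 11 − 6 = 5 completes the 11 across.
(2,2) = 8 − 1 = 7 completes the 8 across.
(3,1) = 10 − 6 = 4 completes the 10 down.
(3,2) = 9 − 4 = 5 completes the 9 across.

4 5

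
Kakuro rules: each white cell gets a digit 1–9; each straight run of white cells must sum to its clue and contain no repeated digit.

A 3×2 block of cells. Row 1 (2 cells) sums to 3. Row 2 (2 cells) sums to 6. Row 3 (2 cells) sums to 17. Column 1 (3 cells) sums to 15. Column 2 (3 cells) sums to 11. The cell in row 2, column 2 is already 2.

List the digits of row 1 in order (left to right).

2, 1

3 in 2 cells must be {1,2}; 17 in 2 cells must be {8,9}.
(1,2) = 1: the only remaining digit allowed by both the 3 across and the 11 down.
(2,1) = 6 − 2 = 4 completes the 6 across.
(3,2) = 11 − 3 = 8 completes the 11 down.
(1,1) = 3 − 1 = 2 completes the 3 across.
(3,1) = 17 − 8 = 9 completes the 17 across.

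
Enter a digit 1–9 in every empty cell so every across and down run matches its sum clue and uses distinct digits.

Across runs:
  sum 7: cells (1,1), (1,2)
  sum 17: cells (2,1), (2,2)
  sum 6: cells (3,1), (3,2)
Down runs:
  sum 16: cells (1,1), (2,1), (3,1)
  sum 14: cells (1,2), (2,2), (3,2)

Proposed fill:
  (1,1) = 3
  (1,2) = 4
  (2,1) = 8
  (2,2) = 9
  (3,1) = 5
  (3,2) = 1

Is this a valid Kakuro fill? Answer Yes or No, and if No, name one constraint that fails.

Yes

Across: 3+4=7; 8+9=17; 5+1=6. Down: 3+8+5=16; 4+9+1=14. No digit repeats within any run.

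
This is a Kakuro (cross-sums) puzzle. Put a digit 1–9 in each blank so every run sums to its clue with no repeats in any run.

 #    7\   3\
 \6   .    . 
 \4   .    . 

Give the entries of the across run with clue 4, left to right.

3, 1

4 in 2 cells must be {1,3}; 3 in 2 cells must be {1,2}.
The 4 across and the 3 down share only 1, so R2C2 = 1.
R1C2 = 3 − 1 = 2 completes the 3 down.
R2C1 = 4 − 1 = 3 completes the 4 across.
R1C1 = 6 − 2 = 4 completes the 6 across.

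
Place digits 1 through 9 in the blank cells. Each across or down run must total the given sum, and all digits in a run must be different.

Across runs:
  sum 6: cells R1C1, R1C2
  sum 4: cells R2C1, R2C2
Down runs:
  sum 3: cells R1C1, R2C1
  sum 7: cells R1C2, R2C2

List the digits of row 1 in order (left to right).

2 4

4 in 2 cells must be {1,3}; 3 in 2 cells must be {1,2}.
The 4 across and the 3 down share only 1, so R2C1 = 1.
R2C2 = 4 − 1 = 3 completes the 4 across.
R1C1 = 3 − 1 = 2 completes the 3 down.
R1C2 = 6 − 2 = 4 completes the 6 across.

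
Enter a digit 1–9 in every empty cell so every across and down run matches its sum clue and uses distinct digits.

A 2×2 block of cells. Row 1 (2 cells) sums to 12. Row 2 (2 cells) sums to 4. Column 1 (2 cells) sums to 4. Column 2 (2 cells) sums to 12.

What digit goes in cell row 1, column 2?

4 in 2 cells must be {1,3}.
The 12 across and the 4 down share only 3, so (1,1) = 3.
(1,2) = 12 − 3 = 9 completes the 12 across.
(2,1) = 4 − 3 = 1 completes the 4 down.
(2,2) = 4 − 1 = 3 completes the 4 across.

9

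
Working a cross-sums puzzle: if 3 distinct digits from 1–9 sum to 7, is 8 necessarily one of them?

No

The only way to make 7 from 3 distinct digits is {1,2,4}, which does not contain 8.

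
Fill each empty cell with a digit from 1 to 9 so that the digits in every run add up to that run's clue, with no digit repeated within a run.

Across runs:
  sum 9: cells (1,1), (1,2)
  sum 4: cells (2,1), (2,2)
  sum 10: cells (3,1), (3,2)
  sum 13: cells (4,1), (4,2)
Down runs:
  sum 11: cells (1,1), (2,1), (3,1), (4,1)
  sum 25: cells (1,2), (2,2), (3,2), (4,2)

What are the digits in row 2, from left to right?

4 in 2 cells must be {1,3}; 11 in 4 cells must be {1,2,3,5}.
Only 5 fits (4,1) under both its across sum 13 and down sum 11.
(4,2) = 13 − 5 = 8 completes the 13 across.
Nothing is forced directly, so branch on (2,1), whose candidates are 1 or 3. If (2,1) = 1: that forces (2,2) = 3, (3,2) = 9, (1,2) = 5, after which (3,1) would have to be in {1} for the 10 across but in {2,3} for the 11 down — contradiction. So (2,1) = 3.
(2,2) = 4 − 3 = 1 completes the 4 across.

3 1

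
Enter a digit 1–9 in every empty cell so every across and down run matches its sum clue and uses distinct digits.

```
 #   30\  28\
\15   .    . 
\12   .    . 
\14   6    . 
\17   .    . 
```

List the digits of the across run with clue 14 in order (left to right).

17 in 2 cells must be {8,9}; 30 in 4 cells must be {6,7,8,9}.
R3C2 = 14 − 6 = 8 completes the 14 across.
Given what's placed, R4C2 must be 9 to fit the 17 across and 28 down.
R4C1 = 17 − 9 = 8 completes the 17 across.
Nothing is forced directly, so branch on R1C1, whose candidates are 7 or 9. If R1C1 = 7: then R1C2 would have to be in {8} for the 15 across but in {4,5,6,7} for the 28 down — contradiction. So R1C1 = 9.
R1C2 = 15 − 9 = 6 completes the 15 across.
R2C1 = 30 − 23 = 7 completes the 30 down.
R2C2 = 12 − 7 = 5 completes the 12 across.

6, 8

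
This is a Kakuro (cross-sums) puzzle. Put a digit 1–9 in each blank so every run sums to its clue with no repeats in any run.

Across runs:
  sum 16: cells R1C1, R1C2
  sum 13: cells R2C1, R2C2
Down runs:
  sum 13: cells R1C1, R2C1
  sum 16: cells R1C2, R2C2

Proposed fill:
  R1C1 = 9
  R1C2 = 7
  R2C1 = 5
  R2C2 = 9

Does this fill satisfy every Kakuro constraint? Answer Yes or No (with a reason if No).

No — the down run R1C1–R2C1 sums to 14, not 13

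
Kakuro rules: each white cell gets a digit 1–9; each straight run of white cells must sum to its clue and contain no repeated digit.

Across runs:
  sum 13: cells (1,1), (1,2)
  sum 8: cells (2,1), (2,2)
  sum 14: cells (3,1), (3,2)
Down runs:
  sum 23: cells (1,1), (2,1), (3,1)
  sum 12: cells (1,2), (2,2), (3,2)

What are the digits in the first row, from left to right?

9 4

23 in 3 cells must be {6,8,9}.
The 8 across and the 23 down share only 6, so (2,1) = 6.
(2,2) = 8 − 6 = 2 completes the 8 across.
Nothing is forced directly, so branch on (1,1), whose candidates are 8 or 9. If (1,1) = 8: then (1,2) would have to be in {5} for the 13 across but in {1,3,4,6,7,9} for the 12 down — contradiction. So (1,1) = 9.
(1,2) = 13 − 9 = 4 completes the 13 across.
(3,1) = 23 − 15 = 8 completes the 23 down.
(3,2) = 14 − 8 = 6 completes the 14 across.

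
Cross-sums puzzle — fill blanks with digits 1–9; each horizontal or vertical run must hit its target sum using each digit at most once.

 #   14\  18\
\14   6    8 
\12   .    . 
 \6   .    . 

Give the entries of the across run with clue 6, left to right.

5 1

Nothing is forced directly, so branch on R3C2, whose candidates are 1 or 4. If R3C2 = 4: then R2C2 would have to be in {3,4,5,7,8,9} for the 12 across but in {6} for the 18 down — contradiction. So R3C2 = 1.
R2C2 = 18 − 9 = 9 completes the 18 down.
R3C1 = 6 − 1 = 5 completes the 6 across.
R2C1 = 12 − 9 = 3 completes the 12 across.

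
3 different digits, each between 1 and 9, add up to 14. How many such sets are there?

8

3 distinct digits from 1–9 sum between 6 and 24.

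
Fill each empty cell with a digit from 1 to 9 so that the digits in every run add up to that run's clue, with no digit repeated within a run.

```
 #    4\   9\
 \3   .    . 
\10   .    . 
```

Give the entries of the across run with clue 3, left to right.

1 2

3 in 2 cells must be {1,2}; 4 in 2 cells must be {1,3}.
The 3 across and the 4 down share only 1, so R1C1 = 1.
R1C2 = 3 − 1 = 2 completes the 3 across.
R2C1 = 4 − 1 = 3 completes the 4 down.
R2C2 = 10 − 3 = 7 completes the 10 across.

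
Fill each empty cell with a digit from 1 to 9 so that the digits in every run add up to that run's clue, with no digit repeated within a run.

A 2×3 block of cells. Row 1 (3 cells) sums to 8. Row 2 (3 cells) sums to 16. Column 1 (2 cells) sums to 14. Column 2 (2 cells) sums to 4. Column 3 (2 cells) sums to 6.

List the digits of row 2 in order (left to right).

9, 3, 4

4 in 2 cells must be {1,3}.
The 8 across and the 14 down share only 5, so (1,1) = 5.
Given what's placed, (1,2) must be 1 to fit the 8 across and 4 down.
(1,3) = 8 − 6 = 2 completes the 8 across.
(2,1) = 14 − 5 = 9 completes the 14 down.
(2,2) = 4 − 1 = 3 completes the 4 down.
(2,3) = 16 − 12 = 4 completes the 16 across.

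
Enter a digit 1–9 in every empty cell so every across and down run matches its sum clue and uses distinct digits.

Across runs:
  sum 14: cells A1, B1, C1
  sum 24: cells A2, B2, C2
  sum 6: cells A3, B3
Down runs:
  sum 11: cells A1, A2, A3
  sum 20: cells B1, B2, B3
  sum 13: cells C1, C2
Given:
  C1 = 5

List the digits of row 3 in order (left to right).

24 in 3 cells must be {7,8,9}.
C2 = 13 − 5 = 8 completes the 13 down.
Given what's placed, A2 must be 7 to fit the 24 across and 11 down.
B2 = 24 − 15 = 9 completes the 24 across.
Given what's placed, A3 must be 1 to fit the 6 across and 11 down.
B3 = 6 − 1 = 5 completes the 6 across.
A1 = 11 − 8 = 3 completes the 11 down.
B1 = 14 − 8 = 6 completes the 14 across.

1, 5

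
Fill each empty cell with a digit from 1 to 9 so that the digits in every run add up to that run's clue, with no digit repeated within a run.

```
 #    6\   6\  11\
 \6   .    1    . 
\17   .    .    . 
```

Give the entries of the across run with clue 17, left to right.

6 in 3 cells must be {1,2,3}.
R1C1 = 2: the only remaining digit allowed by both the 6 across and the 6 down.
R1C3 = 6 − 3 = 3 completes the 6 across.
R2C1 = 6 − 2 = 4 completes the 6 down.
R2C2 = 6 − 1 = 5 completes the 6 down.
R2C3 = 17 − 9 = 8 completes the 17 across.

4, 5, 8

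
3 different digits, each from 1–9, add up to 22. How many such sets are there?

3 distinct digits from 1–9 sum between 6 and 24.
Enumerating: {5,8,9}, {6,7,9}.

2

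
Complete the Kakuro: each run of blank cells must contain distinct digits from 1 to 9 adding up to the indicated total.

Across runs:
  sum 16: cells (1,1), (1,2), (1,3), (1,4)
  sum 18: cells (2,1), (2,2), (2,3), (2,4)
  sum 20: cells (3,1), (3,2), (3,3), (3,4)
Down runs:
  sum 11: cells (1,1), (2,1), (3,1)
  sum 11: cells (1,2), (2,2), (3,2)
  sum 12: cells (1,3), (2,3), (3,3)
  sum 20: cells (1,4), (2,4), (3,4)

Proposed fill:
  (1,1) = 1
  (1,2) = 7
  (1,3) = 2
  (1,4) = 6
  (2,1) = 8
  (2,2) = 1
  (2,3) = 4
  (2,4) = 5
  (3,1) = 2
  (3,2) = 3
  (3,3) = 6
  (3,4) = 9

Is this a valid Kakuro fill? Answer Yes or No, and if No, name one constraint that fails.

Yes

Across: 1+7+2+6=16; 8+1+4+5=18; 2+3+6+9=20. Down: 1+8+2=11; 7+1+3=11; 2+4+6=12; 6+5+9=20. No digit repeats within any run.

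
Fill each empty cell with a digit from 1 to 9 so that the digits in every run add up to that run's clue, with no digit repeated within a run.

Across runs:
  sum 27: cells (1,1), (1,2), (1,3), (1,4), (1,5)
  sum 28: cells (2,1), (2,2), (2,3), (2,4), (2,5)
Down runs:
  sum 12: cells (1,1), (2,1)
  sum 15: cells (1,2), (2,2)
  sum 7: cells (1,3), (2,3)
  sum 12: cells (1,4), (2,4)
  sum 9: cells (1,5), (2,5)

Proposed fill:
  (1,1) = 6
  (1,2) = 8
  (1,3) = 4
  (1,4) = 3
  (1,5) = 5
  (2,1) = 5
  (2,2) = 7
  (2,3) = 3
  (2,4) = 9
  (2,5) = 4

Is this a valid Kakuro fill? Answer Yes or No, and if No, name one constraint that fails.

No — the across run (1,1)–(1,5) sums to 26, not 27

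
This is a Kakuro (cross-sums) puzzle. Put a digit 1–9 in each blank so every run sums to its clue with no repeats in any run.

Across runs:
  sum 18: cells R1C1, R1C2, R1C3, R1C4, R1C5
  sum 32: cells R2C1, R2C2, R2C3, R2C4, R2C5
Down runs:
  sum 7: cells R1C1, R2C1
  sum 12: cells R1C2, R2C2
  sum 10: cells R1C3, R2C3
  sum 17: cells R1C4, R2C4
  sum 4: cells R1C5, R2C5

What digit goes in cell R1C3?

3

17 in 2 cells must be {8,9}; 4 in 2 cells must be {1,3}.
Only 8 fits R1C4 under both its across sum 18 and down sum 17.
R2C4 = 17 − 8 = 9 completes the 17 down.
Given what's placed, R2C5 must be 3 to fit the 32 across and 4 down.
R1C5 = 4 − 3 = 1 completes the 4 down.
R2C1 = 5: the only remaining digit allowed by both the 32 across and the 7 down.
R1C1 = 7 − 5 = 2 completes the 7 down.
Nothing is forced directly, so branch on R2C2, whose candidates are 7 or 8. If R2C2 = 7: then R1C2 would have to be in {3,4} for the 18 across but in {5} for the 12 down — contradiction. So R2C2 = 8.
R1C2 = 12 − 8 = 4 completes the 12 down.
R1C3 = 18 − 15 = 3 completes the 18 across.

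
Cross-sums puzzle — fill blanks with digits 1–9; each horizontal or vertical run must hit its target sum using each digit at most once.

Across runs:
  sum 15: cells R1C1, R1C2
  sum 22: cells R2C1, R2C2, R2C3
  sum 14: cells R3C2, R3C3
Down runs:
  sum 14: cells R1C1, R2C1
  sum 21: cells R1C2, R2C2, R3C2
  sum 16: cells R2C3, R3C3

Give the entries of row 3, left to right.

16 in 2 cells must be {7,9}.
The 14 across and the 16 down share only 9, so R3C3 = 9.
R2C3 = 16 − 9 = 7 completes the 16 down.
R3C2 = 14 − 9 = 5 completes the 14 across.
R2C2 = 9: the only remaining digit allowed by both the 22 across and the 21 down.
R1C2 = 21 − 14 = 7 completes the 21 down.
R2C1 = 22 − 16 = 6 completes the 22 across.
R1C1 = 15 − 7 = 8 completes the 15 across.

5 9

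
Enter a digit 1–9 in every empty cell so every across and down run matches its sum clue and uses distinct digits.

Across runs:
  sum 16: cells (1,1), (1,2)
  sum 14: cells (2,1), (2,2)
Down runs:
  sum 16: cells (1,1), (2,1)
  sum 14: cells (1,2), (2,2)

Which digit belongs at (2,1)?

9

16 in 2 cells must be {7,9}.
The 16 across and the 14 down share only 9, so (1,2) = 9.
The 14 across and the 16 down share only 9, so (2,1) = 9.
(2,2) = 14 − 9 = 5 completes the 14 across.
(1,1) = 16 − 9 = 7 completes the 16 across.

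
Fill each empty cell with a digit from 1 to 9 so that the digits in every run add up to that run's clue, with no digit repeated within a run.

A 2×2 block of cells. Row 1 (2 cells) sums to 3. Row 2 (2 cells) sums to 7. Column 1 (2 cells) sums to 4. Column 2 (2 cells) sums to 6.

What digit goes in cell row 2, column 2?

4

3 in 2 cells must be {1,2}; 4 in 2 cells must be {1,3}.
The 3 across and the 4 down share only 1, so (1,1) = 1.
(1,2) = 3 − 1 = 2 completes the 3 across.
(2,1) = 4 − 1 = 3 completes the 4 down.
(2,2) = 7 − 3 = 4 completes the 7 across.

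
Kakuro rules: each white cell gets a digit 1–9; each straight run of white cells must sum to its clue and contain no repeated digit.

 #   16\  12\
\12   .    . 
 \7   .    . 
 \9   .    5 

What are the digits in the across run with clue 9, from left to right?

4 5

R3C1 = 9 − 5 = 4 completes the 9 across.
Nothing is forced directly, so branch on R1C2, whose candidates are 3 or 4. If R1C2 = 4: then R1C1 would have to be in {8} for the 12 across but in {3,5,7,9} for the 16 down — contradiction. So R1C2 = 3.
R1C1 = 12 − 3 = 9 completes the 12 across.
R2C1 = 16 − 13 = 3 completes the 16 down.
R2C2 = 7 − 3 = 4 completes the 7 across.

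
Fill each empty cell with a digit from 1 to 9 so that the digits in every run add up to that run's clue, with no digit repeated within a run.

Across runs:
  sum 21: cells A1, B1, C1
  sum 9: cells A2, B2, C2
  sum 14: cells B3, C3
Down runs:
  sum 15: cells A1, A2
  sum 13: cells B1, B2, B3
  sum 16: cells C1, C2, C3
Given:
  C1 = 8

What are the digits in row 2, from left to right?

The 9 across and the 15 down share only 6, so A2 = 6.
A1 = 15 − 6 = 9 completes the 15 down.
B1 = 21 − 17 = 4 completes the 21 across.
Nothing is forced directly, so branch on B3, whose candidates are 6 or 8. If B3 = 6: then B2 would have to be in {1,2} for the 9 across but in {3} for the 13 down — contradiction. So B3 = 8.
B2 = 13 − 12 = 1 completes the 13 down.
C2 = 9 − 7 = 2 completes the 9 across.
C3 = 14 − 8 = 6 completes the 14 across.

6 1 2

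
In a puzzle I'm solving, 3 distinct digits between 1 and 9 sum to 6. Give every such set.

{1,2,3}

3 distinct digits from 1–9 sum between 6 and 24.
Only one set works: {1,2,3}.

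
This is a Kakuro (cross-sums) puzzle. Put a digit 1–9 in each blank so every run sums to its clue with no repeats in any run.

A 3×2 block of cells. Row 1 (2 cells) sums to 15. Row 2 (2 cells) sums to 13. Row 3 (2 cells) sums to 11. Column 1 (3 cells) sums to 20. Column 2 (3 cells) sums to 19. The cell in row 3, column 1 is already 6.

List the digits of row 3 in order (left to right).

(1,1) = 9: the only remaining digit allowed by both the 15 across and the 20 down.
(1,2) = 15 − 9 = 6 completes the 15 across.
(2,1) = 20 − 15 = 5 completes the 20 down.
(2,2) = 13 − 5 = 8 completes the 13 across.
(3,2) = 11 − 6 = 5 completes the 11 across.

6 5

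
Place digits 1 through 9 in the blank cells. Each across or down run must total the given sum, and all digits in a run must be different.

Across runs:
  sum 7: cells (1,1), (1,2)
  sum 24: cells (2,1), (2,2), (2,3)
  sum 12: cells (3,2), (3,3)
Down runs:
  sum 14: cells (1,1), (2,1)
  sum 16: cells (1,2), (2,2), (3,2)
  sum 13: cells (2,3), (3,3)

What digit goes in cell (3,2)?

8

24 in 3 cells must be {7,8,9}.
Nothing is forced directly, so branch on (1,1), whose candidates are 5 or 6. If (1,1) = 5: that forces (1,2) = 2, (2,1) = 9, (2,2) = 8, (2,3) = 7, after which (3,2) would have to be in {3,4,5,7,8,9} for the 12 across but in {6} for the 16 down — contradiction. So (1,1) = 6.
(1,2) = 7 − 6 = 1 completes the 7 across.
(2,1) = 14 − 6 = 8 completes the 14 down.
No cell is forced outright now. (2,2) can only be 7 or 9 (the digits allowed by both its 24 across and its 16 down). If (2,2) = 9: that forces (2,3) = 7, after which (3,2) would have to be in {3,4,5,7,8,9} for the 12 across but in {6} for the 16 down — contradiction. So (2,2) = 7.
(2,3) = 24 − 15 = 9 completes the 24 across.
(3,2) = 16 − 8 = 8 completes the 16 down.
(3,3) = 12 − 8 = 4 completes the 12 across.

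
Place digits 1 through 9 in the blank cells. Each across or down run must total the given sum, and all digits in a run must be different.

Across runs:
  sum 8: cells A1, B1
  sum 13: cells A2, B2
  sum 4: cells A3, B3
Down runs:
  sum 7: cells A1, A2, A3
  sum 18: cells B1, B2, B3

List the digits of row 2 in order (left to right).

4, 9

4 in 2 cells must be {1,3}; 7 in 3 cells must be {1,2,4}.
The 13 across and the 7 down share only 4, so A2 = 4.
B2 = 13 − 4 = 9 completes the 13 across.
Given what's placed, A3 must be 1 to fit the 4 across and 7 down.
B3 = 4 − 1 = 3 completes the 4 across.
A1 = 7 − 5 = 2 completes the 7 down.
B1 = 8 − 2 = 6 completes the 8 across.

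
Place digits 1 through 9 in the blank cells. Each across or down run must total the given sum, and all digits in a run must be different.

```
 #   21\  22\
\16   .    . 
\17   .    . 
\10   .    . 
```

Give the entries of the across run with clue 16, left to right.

16 in 2 cells must be {7,9}; 17 in 2 cells must be {8,9}.
Nothing is forced directly, so branch on R1C1, whose candidates are 7 or 9. If R1C1 = 7: that forces R1C2 = 9, R2C2 = 8, after which R3C2 would have to be in {1,2,3,4,6,7,8,9} for the 10 across but in {5} for the 22 down — contradiction. So R1C1 = 9.
R1C2 = 16 − 9 = 7 completes the 16 across.
Given what's placed, R2C1 must be 8 to fit the 17 across and 21 down.
R2C2 = 17 − 8 = 9 completes the 17 across.
R3C1 = 21 − 17 = 4 completes the 21 down.
R3C2 = 10 − 4 = 6 completes the 10 across.

9, 7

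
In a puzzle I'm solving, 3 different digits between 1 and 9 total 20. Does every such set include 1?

No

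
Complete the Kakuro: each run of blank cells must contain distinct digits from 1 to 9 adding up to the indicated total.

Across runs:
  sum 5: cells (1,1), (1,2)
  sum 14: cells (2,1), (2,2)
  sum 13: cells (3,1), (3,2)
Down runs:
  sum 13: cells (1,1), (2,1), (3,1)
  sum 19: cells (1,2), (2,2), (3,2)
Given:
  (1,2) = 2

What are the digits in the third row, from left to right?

4, 9

(1,1) = 5 − 2 = 3 completes the 5 across.
Nothing is forced directly, so branch on (2,2), whose candidates are 8 or 9. If (2,2) = 9: then (2,1) would have to be in {5} for the 14 across but in {1,2,4,6,8,9} for the 13 down — contradiction. So (2,2) = 8.
(2,1) = 14 − 8 = 6 completes the 14 across.
(3,1) = 13 − 9 = 4 completes the 13 down.
(3,2) = 13 − 4 = 9 completes the 13 across.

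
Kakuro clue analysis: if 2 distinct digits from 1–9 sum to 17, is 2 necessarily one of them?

The only way to make 17 from 2 distinct digits is {8,9}, which does not contain 2.

No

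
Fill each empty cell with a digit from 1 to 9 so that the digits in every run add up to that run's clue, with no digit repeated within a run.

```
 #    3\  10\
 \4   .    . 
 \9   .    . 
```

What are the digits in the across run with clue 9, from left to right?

2 7

4 in 2 cells must be {1,3}; 3 in 2 cells must be {1,2}.
The 4 across and the 3 down share only 1, so R1C1 = 1.
R1C2 = 4 − 1 = 3 completes the 4 across.
R2C1 = 3 − 1 = 2 completes the 3 down.
R2C2 = 9 − 2 = 7 completes the 9 across.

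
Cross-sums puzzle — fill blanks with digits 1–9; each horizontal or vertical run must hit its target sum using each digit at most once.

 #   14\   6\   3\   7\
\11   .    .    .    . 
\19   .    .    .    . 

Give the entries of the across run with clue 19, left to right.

9, 5, 1, 4

11 in 4 cells must be {1,2,3,5}; 3 in 2 cells must be {1,2}.
Only 5 fits R1C1 under both its across sum 11 and down sum 14.
R2C1 = 14 − 5 = 9 completes the 14 down.
Nothing is forced directly, so branch on R1C2, whose candidates are 1 or 2. If R1C2 = 2: that forces R1C3 = 1, R1C4 = 3, R2C2 = 4, after which R2C3 would have to be in {1,5} for the 19 across but in {2} for the 3 down — contradiction. So R1C2 = 1.
R1C3 = 2: the only remaining digit allowed by both the 11 across and the 3 down.
R1C4 = 11 − 8 = 3 completes the 11 across.
R2C2 = 6 − 1 = 5 completes the 6 down.
R2C3 = 3 − 2 = 1 completes the 3 down.
R2C4 = 19 − 15 = 4 completes the 19 across.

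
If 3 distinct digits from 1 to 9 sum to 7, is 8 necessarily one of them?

No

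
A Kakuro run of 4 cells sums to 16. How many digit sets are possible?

8

4 distinct digits from 1–9 sum between 10 and 30.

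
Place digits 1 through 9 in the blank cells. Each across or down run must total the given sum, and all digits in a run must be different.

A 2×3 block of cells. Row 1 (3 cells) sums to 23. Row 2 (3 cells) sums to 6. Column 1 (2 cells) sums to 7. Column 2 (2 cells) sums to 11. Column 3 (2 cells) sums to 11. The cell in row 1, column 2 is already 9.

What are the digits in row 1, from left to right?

6, 9, 8

23 in 3 cells must be {6,8,9}; 6 in 3 cells must be {1,2,3}.
Given what's placed, (1,1) must be 6 to fit the 23 across and 7 down.
(1,3) = 23 − 15 = 8 completes the 23 across.
(2,1) = 7 − 6 = 1 completes the 7 down.
(2,2) = 11 − 9 = 2 completes the 11 down.
(2,3) = 6 − 3 = 3 completes the 6 across.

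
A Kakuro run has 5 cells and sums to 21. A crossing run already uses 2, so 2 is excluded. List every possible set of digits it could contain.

{1,3,4,5,8}; {1,3,4,6,7}

5 distinct digits from 1–9 sum between 15 and 35.
Dropping sets that contain 2.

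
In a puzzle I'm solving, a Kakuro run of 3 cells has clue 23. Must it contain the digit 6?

The only way to make 23 from 3 distinct digits is {6,8,9}, which contains 6.

Yes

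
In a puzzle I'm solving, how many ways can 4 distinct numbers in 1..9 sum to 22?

11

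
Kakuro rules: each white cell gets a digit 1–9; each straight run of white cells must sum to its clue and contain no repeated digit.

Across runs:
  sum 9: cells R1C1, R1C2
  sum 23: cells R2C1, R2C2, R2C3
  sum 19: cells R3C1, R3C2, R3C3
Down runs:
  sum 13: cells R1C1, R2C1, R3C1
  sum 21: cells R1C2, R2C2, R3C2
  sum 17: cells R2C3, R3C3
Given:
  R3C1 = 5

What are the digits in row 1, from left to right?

2 7

23 in 3 cells must be {6,8,9}; 17 in 2 cells must be {8,9}.
Given what's placed, R2C1 must be 6 to fit the 23 across and 13 down.
Given what's placed, R3C3 must be 8 to fit the 19 across and 17 down.
R1C1 = 13 − 11 = 2 completes the 13 down.
R1C2 = 9 − 2 = 7 completes the 9 across.
R2C3 = 17 − 8 = 9 completes the 17 down.
R3C2 = 19 − 13 = 6 completes the 19 across.
R2C2 = 23 − 15 = 8 completes the 23 across.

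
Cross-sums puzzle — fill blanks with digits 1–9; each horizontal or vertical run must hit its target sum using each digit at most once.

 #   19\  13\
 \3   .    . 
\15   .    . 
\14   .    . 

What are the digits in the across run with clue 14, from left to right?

9, 5

3 in 2 cells must be {1,2}.
The 3 across and the 19 down share only 2, so R1C1 = 2.
R1C2 = 3 − 2 = 1 completes the 3 across.
Nothing is forced directly, so branch on R2C1, whose candidates are 8 or 9. If R2C1 = 9: then R2C2 would have to be in {6} for the 15 across but in {3,4,5,7,8,9} for the 13 down — contradiction. So R2C1 = 8.
R2C2 = 15 − 8 = 7 completes the 15 across.
R3C1 = 19 − 10 = 9 completes the 19 down.
R3C2 = 14 − 9 = 5 completes the 14 across.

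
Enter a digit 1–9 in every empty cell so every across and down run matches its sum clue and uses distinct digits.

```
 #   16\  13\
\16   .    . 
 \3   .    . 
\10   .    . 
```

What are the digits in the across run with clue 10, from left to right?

6 4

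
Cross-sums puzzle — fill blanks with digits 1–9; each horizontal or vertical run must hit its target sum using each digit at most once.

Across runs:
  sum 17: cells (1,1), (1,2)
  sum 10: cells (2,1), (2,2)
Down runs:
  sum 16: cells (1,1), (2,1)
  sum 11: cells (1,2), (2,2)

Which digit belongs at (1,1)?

9

17 in 2 cells must be {8,9}; 16 in 2 cells must be {7,9}.
The 17 across and the 16 down share only 9, so (1,1) = 9.
(1,2) = 17 − 9 = 8 completes the 17 across.
(2,1) = 16 − 9 = 7 completes the 16 down.
(2,2) = 10 − 7 = 3 completes the 10 across.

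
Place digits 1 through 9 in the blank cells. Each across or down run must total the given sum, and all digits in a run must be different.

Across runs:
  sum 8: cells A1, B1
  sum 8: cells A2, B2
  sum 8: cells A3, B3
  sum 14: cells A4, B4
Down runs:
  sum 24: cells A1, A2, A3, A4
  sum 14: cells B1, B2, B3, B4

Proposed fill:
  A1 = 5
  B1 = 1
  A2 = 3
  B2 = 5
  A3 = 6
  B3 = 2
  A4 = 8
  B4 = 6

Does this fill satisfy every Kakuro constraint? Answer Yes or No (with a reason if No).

No — the across run A1–B1 sums to 6, not 8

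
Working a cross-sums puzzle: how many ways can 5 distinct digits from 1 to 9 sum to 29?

5 distinct digits from 1–9 sum between 15 and 35.

8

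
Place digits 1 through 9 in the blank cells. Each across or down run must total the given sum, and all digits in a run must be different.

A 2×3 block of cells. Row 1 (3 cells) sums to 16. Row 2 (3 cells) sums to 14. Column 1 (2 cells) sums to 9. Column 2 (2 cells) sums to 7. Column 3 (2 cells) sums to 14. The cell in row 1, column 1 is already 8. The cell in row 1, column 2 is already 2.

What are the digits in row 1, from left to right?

8 2 6

(1,3) = 16 − 10 = 6 completes the 16 across.
(2,1) = 9 − 8 = 1 completes the 9 down.
(2,2) = 7 − 2 = 5 completes the 7 down.
(2,3) = 14 − 6 = 8 completes the 14 across.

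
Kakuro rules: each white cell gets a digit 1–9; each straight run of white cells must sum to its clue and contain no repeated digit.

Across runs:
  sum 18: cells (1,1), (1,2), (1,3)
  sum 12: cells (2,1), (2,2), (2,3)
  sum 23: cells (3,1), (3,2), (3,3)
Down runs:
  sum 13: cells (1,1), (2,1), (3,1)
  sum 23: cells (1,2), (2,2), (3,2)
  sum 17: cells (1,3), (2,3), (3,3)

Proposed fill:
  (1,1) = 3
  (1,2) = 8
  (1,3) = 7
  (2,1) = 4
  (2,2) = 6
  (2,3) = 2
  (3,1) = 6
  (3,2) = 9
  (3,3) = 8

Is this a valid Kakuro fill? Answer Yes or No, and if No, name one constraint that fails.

Across: 3+8+7=18; 4+6+2=12; 6+9+8=23. Down: 3+4+6=13; 8+6+9=23; 7+2+8=17. No digit repeats within any run.

Yes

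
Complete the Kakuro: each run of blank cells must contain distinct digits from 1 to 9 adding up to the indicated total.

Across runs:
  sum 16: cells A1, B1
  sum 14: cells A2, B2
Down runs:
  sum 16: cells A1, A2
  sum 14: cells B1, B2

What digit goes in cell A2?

16 in 2 cells must be {7,9}.
The 16 across and the 14 down share only 9, so B1 = 9.
The 14 across and the 16 down share only 9, so A2 = 9.
B2 = 14 − 9 = 5 completes the 14 across.
A1 = 16 − 9 = 7 completes the 16 across.

9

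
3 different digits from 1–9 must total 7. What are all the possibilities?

{1,2,4}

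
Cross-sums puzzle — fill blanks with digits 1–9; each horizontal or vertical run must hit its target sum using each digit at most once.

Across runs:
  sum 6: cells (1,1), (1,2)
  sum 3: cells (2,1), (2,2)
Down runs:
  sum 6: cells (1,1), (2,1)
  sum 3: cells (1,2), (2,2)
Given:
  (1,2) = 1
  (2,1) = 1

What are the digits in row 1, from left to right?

5 1

3 in 2 cells must be {1,2}.
(1,1) = 6 − 1 = 5 completes the 6 across.
(2,2) = 3 − 1 = 2 completes the 3 across.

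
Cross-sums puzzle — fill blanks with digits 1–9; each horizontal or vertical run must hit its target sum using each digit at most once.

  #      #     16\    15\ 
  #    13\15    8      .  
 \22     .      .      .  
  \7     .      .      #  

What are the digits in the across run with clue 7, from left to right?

4 3

R1C3 = 15 − 8 = 7 completes the 15 across.
R2C3 = 15 − 7 = 8 completes the 15 down.
Given what's placed, R2C2 must be 5 to fit the 22 across and 16 down.
R3C2 = 16 − 13 = 3 completes the 16 down.
R2C1 = 22 − 13 = 9 completes the 22 across.
R3C1 = 7 − 3 = 4 completes the 7 across.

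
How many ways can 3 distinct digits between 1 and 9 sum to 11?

3 distinct digits from 1–9 sum between 6 and 24.
Enumerating: {1,2,8}, {1,3,7}, {1,4,6}, {2,3,6}, {2,4,5}.

5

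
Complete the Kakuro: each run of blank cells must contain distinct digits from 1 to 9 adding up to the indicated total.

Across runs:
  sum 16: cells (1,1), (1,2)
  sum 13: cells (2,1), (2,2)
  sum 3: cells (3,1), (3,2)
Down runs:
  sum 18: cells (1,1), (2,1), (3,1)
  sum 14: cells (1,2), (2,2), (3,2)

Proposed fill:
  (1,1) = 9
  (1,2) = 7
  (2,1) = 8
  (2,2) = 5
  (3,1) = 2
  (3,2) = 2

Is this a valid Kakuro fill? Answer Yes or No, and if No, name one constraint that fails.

No — the down run (1,1)–(3,1) sums to 19, not 18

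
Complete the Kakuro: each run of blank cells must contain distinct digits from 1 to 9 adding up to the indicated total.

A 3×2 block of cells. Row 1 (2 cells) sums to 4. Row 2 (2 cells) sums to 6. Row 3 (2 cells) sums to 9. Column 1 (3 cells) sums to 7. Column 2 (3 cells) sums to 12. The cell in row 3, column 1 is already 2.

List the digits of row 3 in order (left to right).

2, 7

4 in 2 cells must be {1,3}; 7 in 3 cells must be {1,2,4}.
Given what's placed, (1,1) must be 1 to fit the 4 across and 7 down.
(1,2) = 4 − 1 = 3 completes the 4 across.
(2,1) = 7 − 3 = 4 completes the 7 down.
(2,2) = 6 − 4 = 2 completes the 6 across.
(3,2) = 9 − 2 = 7 completes the 9 across.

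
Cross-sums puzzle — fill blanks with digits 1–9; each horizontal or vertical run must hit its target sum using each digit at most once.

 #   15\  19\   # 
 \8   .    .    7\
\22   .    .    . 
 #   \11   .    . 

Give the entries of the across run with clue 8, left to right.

6 2

Nothing is forced directly, so branch on R1C1, whose candidates are 6 or 7. If R1C1 = 7: then R1C2 would have to be in {1} for the 8 across but in {2,3,4,5,6,7,8,9} for the 19 down — contradiction. So R1C1 = 6.
R1C2 = 8 − 6 = 2 completes the 8 across.
R2C1 = 15 − 6 = 9 completes the 15 down.
R2C2 = 8: the only remaining digit allowed by both the 22 across and the 19 down.
R2C3 = 22 − 17 = 5 completes the 22 across.
R3C2 = 19 − 10 = 9 completes the 19 down.
R3C3 = 11 − 9 = 2 completes the 11 across.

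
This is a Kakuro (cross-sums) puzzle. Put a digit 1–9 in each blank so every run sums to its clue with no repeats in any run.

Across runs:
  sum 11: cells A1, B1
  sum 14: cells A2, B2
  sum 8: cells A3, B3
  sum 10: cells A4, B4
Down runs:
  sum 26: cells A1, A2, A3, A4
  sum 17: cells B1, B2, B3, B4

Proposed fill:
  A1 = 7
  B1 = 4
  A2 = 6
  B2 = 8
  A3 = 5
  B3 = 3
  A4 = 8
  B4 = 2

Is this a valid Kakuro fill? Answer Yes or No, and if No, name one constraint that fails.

Yes

Across: 7+4=11; 6+8=14; 5+3=8; 8+2=10. Down: 7+6+5+8=26; 4+8+3+2=17. No digit repeats within any run.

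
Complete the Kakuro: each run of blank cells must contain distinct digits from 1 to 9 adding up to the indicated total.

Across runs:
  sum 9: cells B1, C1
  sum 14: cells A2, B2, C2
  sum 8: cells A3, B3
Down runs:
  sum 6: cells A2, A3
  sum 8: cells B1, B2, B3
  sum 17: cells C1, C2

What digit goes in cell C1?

8

17 in 2 cells must be {8,9}.
The 9 across and the 17 down share only 8, so C1 = 8.
C2 = 17 − 8 = 9 completes the 17 down.
B1 = 9 − 8 = 1 completes the 9 across.
No cell is forced outright now. A2 can only be 1 or 2 or 4 (the digits allowed by both its 14 across and its 6 down). If A2 = 2: that forces B2 = 3, after which A3 would have to be in {1,2,3,5,6,7} for the 8 across but in {4} for the 6 down — contradiction. If A2 = 4: then B2 would have to be in {1} for the 14 across but in {2,3,4,5} for the 8 down — contradiction. So A2 = 1.
B2 = 14 − 10 = 4 completes the 14 across.
A3 = 6 − 1 = 5 completes the 6 down.
B3 = 8 − 5 = 3 completes the 8 across.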